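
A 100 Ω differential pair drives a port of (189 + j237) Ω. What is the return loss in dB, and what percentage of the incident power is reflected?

RL ≈ 3.38 dB; 45.9% of incident power reflected

Γ = (89 + j237)/(289 + j237), |Γ| = 0.677
RL = −20·log₁₀(0.677) = 3.38 dB
P_refl/P_inc = |Γ|² = 0.459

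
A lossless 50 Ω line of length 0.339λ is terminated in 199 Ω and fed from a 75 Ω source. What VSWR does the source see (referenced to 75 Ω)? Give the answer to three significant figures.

VSWR ≈ 5.07

βl = 2π × 0.339 = 122°
tan(βl) = -1.6
Z_in = Z_0·(Z_L + jZ_0·tanβl)/(Z_0 + jZ_L·tanβl) = 17.1 + j28.6 Ω
Γ_s = (Z_in − Z_s)/(Z_in + Z_s) = (-57.9 + j28.6)/(92.1 + j28.6), |Γ_s| = 0.67
VSWR = (1 + |Γ_s|)/(1 − |Γ_s|)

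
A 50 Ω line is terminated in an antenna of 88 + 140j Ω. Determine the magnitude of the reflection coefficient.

|Γ| ≈ 0.738

Γ = (Z_L − Z_0)/(Z_L + Z_0) = (38 + j140)/(138 + j140)
|Γ| = 145/197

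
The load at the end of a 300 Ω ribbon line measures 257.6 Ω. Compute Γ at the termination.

Γ = (Z_L − Z_0)/(Z_L + Z_0) = (257.6 − 300)/(257.6 + 300) = -42.4/557.6

Γ = -0.076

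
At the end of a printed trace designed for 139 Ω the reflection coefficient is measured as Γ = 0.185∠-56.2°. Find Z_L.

Z_L = Z_0·(1 + Γ)/(1 − Γ) = 139·(1.1 − j0.154)/(0.897 + j0.154)

Z_L ≈ 162 − j51.6 Ω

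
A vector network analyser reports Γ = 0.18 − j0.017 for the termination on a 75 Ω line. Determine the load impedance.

Z_L = Z_0·(1 + Γ)/(1 − Γ) = 75·(1.18 − j0.017)/(0.82 + j0.017)

Z_L ≈ 108 − j3.79 Ω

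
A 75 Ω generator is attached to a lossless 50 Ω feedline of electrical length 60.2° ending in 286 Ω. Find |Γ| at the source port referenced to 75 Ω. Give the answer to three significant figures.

tan(βl) = 1.75
Z_in = Z_0·(Z_L + jZ_0·tanβl)/(Z_0 + jZ_L·tanβl) = 11.5 − j27.5 Ω
Γ_s = (Z_in − Z_s)/(Z_in + Z_s) = (-63.5 − j27.5)/(86.5 − j27.5), |Γ_s| = 0.762

|Γ| ≈ 0.762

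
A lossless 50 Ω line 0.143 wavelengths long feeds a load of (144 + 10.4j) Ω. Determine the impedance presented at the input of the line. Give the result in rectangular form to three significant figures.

Z_in ≈ 27.2 − j34.2 Ω

βl = 2π × 0.143 = 51.5°
tan(βl) = tan(51.5°) = 1.26
Z_in = Z_0·(Z_L + jZ_0·tanβl)/(Z_0 + jZ_L·tanβl)
     = 50·(144 + j73.2)/(36.9 + j181)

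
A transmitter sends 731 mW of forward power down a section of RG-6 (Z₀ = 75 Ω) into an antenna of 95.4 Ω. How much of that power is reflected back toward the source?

P_reflected ≈ 10.5 mW

Γ = (95.4 − 75)/(95.4 + 75) = 0.12
|Γ|² = 0.0143
P_refl = |Γ|²·P_inc = 10.5 mW, P_del = (1 − |Γ|²)·P_inc = 721 mW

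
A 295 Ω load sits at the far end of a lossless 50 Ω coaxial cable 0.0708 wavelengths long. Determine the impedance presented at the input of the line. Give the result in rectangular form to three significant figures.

Z_in ≈ 40.6 − j90.4 Ω

βl = 2π × 0.0708 = 25.5°
tan(βl) = tan(25.5°) = 0.477
Z_in = Z_0·(Z_L + jZ_0·tanβl)/(Z_0 + jZ_L·tanβl)
     = 50·(295 + j23.8)/(50 + j141)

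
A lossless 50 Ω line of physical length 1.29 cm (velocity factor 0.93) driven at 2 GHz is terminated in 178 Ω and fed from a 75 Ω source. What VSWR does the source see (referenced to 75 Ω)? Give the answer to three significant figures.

λ = v/f = 0.93·c / 2 GHz = 0.14 m
βl = 2π·l/λ = 2π × 0.0925 = 33.3°
tan(βl) = 0.657
Z_in = Z_0·(Z_L + jZ_0·tanβl)/(Z_0 + jZ_L·tanβl) = 39.4 − j59.3 Ω
Γ_s = (Z_in − Z_s)/(Z_in + Z_s) = (-35.6 − j59.3)/(114 − j59.3), |Γ_s| = 0.537
VSWR = (1 + |Γ_s|)/(1 − |Γ_s|)

VSWR ≈ 3.32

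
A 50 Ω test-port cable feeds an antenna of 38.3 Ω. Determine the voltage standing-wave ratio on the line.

VSWR ≈ 1.31

For a purely resistive load, VSWR = R_L/Z_0 or Z_0/R_L (whichever > 1) = 50/38.3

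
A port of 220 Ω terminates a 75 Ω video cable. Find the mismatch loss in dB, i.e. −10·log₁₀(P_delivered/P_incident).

Γ = (220 − 75)/(220 + 75) = 0.492
|Γ|² = 0.242, so P_del/P_inc = 1 − |Γ|² = 0.758
ML = −10·log₁₀(1 − |Γ|²)

mismatch loss ≈ 1.2 dB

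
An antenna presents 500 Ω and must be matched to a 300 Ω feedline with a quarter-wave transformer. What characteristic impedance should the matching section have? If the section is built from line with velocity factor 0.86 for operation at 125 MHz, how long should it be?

Z_qwt ≈ 387 Ω; length ≈ 51.6 cm

Z_qwt = √(Z_0·R_L) = √(300 × 500) = √150000
λ = 0.86·c/f = 2.06 m, so l = λ/4 = 0.516 m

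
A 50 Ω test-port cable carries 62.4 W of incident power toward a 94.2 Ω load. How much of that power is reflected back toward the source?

Γ = (94.2 − 50)/(94.2 + 50) = 0.307
|Γ|² = 0.094
P_refl = |Γ|²·P_inc = 5.86 W, P_del = (1 − |Γ|²)·P_inc = 56.5 W

P_reflected ≈ 5.86 W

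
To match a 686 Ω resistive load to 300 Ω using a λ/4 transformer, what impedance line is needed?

Z_qwt = √(Z_0·R_L) = √(300 × 686) = √205800

Z_qwt ≈ 454 Ω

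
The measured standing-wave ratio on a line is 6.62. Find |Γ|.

|Γ| ≈ 0.738

|Γ| = (S − 1)/(S + 1) = (6.62 − 1)/(6.62 + 1) = 5.62/7.62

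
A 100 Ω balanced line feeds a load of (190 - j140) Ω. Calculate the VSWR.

VSWR ≈ 3.14

Γ = (Z_L − Z_0)/(Z_L + Z_0) = (90 − j140)/(290 − j140)
|Γ| = 166/322 = 0.517
VSWR = (1 + |Γ|)/(1 − |Γ|) = 1.52/0.483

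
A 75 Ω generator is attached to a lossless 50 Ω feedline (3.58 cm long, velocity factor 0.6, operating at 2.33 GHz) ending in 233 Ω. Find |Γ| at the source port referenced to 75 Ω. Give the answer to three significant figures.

λ = v/f = 0.6·c / 2.33 GHz = 0.0773 m
βl = 2π·l/λ = 2π × 0.463 = 167°
tan(βl) = -0.234
Z_in = Z_0·(Z_L + jZ_0·tanβl)/(Z_0 + jZ_L·tanβl) = 112 + j111 Ω
Γ_s = (Z_in − Z_s)/(Z_in + Z_s) = (37.3 + j111)/(187 + j111), |Γ_s| = 0.537

|Γ| ≈ 0.537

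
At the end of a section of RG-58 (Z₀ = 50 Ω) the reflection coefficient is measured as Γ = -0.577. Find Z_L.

Z_L = Z_0·(1 + Γ)/(1 − Γ) = 50·(0.423)/(1.58)

Z_L ≈ 13.4 Ω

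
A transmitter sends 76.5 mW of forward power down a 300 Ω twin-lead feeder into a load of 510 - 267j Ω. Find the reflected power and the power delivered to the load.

|Γ| = |(210 − j267)/(810 − j267)| = 0.398
|Γ|² = 0.159
P_refl = |Γ|²·P_inc = 12.1 mW, P_del = (1 − |Γ|²)·P_inc = 64.4 mW

P_reflected ≈ 12.1 mW; P_delivered ≈ 64.4 mW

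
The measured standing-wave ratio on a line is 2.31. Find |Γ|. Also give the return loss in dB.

|Γ| = (S − 1)/(S + 1) = (2.31 − 1)/(2.31 + 1) = 1.31/3.31
RL = −20·log₁₀|Γ| = −20·log₁₀(0.396)

|Γ| ≈ 0.396; return loss ≈ 8.05 dB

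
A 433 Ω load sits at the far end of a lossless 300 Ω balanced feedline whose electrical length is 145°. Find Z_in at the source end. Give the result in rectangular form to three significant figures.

Z_in ≈ 319 + j113 Ω

tan(βl) = tan(145°) = -0.7
Z_in = Z_0·(Z_L + jZ_0·tanβl)/(Z_0 + jZ_L·tanβl)
     = 300·(433 − j210)/(300 − j303)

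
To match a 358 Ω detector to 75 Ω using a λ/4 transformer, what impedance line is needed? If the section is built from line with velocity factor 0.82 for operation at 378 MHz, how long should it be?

Z_qwt ≈ 164 Ω; length ≈ 16.3 cm

Z_qwt = √(Z_0·R_L) = √(75 × 358) = √26850
λ = 0.82·c/f = 0.651 m, so l = λ/4 = 0.163 m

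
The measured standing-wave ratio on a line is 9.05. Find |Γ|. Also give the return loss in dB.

|Γ| ≈ 0.801; return loss ≈ 1.93 dB

|Γ| = (S − 1)/(S + 1) = (9.05 − 1)/(9.05 + 1) = 8.05/10.1
RL = −20·log₁₀|Γ| = −20·log₁₀(0.801)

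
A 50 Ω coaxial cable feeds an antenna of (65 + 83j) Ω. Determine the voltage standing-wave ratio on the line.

Γ = (Z_L − Z_0)/(Z_L + Z_0) = (15 + j83)/(115 + j83)
|Γ| = 84.3/142 = 0.595
VSWR = (1 + |Γ|)/(1 − |Γ|) = 1.59/0.405

VSWR ≈ 3.93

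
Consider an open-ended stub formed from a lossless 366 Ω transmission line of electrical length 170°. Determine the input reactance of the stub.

tan(βl) = -0.176
For an open-ended stub, Z_in = −jZ_0·cot(βl) = −jZ_0/tan(βl)

X_in ≈ 2080 Ω (inductive)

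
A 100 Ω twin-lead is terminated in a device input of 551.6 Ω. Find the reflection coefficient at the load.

Γ = 0.693

Γ = (Z_L − Z_0)/(Z_L + Z_0) = (551.6 − 100)/(551.6 + 100) = 451.6/651.6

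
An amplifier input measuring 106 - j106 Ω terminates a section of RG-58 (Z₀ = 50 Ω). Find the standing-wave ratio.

VSWR ≈ 4.49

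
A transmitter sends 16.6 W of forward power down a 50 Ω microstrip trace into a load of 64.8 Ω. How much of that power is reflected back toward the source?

Γ = (64.8 − 50)/(64.8 + 50) = 0.129
|Γ|² = 0.0166
P_refl = |Γ|²·P_inc = 0.276 W, P_del = (1 − |Γ|²)·P_inc = 16.3 W

P_reflected ≈ 0.276 W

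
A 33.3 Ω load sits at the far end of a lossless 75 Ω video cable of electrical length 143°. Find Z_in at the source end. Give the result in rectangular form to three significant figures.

tan(βl) = tan(143°) = -0.754
Z_in = Z_0·(Z_L + jZ_0·tanβl)/(Z_0 + jZ_L·tanβl)
     = 75·(33.3 − j56.5)/(75 − j25.1)

Z_in ≈ 47 − j40.8 Ω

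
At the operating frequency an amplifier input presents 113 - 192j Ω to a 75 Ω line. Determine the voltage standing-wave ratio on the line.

VSWR ≈ 6.36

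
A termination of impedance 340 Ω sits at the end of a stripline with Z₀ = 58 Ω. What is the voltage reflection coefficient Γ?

Γ = 0.709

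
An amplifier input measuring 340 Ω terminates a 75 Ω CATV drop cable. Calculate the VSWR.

Γ = (340 − 75)/(340 + 75) = 0.639
VSWR = (1 + 0.639)/(1 − 0.639)

VSWR ≈ 4.53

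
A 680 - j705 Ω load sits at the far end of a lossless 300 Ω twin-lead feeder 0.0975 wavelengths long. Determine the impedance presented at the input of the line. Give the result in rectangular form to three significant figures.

βl = 2π × 0.0975 = 35.1°
tan(βl) = tan(35.1°) = 0.703
Z_in = Z_0·(Z_L + jZ_0·tanβl)/(Z_0 + jZ_L·tanβl)
     = 300·(680 − j494)/(795 + j478)

Z_in ≈ 106 − j250 Ω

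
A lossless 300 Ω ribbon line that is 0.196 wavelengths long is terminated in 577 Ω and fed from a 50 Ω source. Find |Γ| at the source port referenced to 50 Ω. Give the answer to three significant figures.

βl = 2π × 0.196 = 70.6°
tan(βl) = 2.83
Z_in = Z_0·(Z_L + jZ_0·tanβl)/(Z_0 + jZ_L·tanβl) = 170 − j74.7 Ω
Γ_s = (Z_in − Z_s)/(Z_in + Z_s) = (120 − j74.7)/(220 − j74.7), |Γ_s| = 0.608

|Γ| ≈ 0.608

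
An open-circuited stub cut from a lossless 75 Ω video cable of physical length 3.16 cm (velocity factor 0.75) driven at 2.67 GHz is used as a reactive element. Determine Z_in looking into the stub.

λ = v/f = 0.75·c / 2.67 GHz = 0.0843 m
βl = 2π·l/λ = 2π × 0.375 = 135°
tan(βl) = -1
For an open-circuited stub, Z_in = −jZ_0·cot(βl) = −jZ_0/tan(βl)

Z_in ≈ +j75 Ω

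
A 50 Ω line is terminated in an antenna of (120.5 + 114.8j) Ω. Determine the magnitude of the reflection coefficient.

Γ = (Z_L − Z_0)/(Z_L + Z_0) = (70.5 + j114.8)/(170.5 + j114.8)
|Γ| = 135/206

|Γ| ≈ 0.655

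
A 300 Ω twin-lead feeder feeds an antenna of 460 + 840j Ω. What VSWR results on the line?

VSWR ≈ 7.16

Γ = (Z_L − Z_0)/(Z_L + Z_0) = (160 + j840)/(760 + j840)
|Γ| = 855/1130 = 0.755
VSWR = (1 + |Γ|)/(1 − |Γ|) = 1.75/0.245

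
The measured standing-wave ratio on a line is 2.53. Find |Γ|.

|Γ| = (S − 1)/(S + 1) = (2.53 − 1)/(2.53 + 1) = 1.53/3.53

|Γ| ≈ 0.433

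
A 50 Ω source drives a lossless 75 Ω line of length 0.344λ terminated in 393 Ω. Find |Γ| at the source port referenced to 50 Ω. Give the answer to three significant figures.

|Γ| ≈ 0.66

βl = 2π × 0.344 = 124°
tan(βl) = -1.49
Z_in = Z_0·(Z_L + jZ_0·tanβl)/(Z_0 + jZ_L·tanβl) = 20.4 + j47.7 Ω
Γ_s = (Z_in − Z_s)/(Z_in + Z_s) = (-29.6 + j47.7)/(70.4 + j47.7), |Γ_s| = 0.66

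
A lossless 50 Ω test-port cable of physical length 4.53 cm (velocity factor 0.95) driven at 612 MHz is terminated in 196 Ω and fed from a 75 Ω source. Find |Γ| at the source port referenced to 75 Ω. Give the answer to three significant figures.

λ = v/f = 0.95·c / 612 MHz = 0.466 m
βl = 2π·l/λ = 2π × 0.0973 = 35°
tan(βl) = 0.701
Z_in = Z_0·(Z_L + jZ_0·tanβl)/(Z_0 + jZ_L·tanβl) = 34.2 − j58.9 Ω
Γ_s = (Z_in − Z_s)/(Z_in + Z_s) = (-40.8 − j58.9)/(109 − j58.9), |Γ_s| = 0.578

|Γ| ≈ 0.578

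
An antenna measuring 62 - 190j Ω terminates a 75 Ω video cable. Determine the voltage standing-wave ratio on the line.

VSWR ≈ 9.7

Γ = (Z_L − Z_0)/(Z_L + Z_0) = (-13 − j190)/(137 − j190)
|Γ| = 190/234 = 0.813
VSWR = (1 + |Γ|)/(1 − |Γ|) = 1.81/0.187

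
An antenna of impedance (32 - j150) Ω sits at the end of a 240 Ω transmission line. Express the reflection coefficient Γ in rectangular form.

Γ = (Z_L − Z_0)/(Z_L + Z_0) = (-208 − j150)/(272 − j150)

Γ ≈ -0.353 − j0.746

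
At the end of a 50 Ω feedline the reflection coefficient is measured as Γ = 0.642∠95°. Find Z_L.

Z_L ≈ 19.3 + j42 Ω

Z_L = Z_0·(1 + Γ)/(1 − Γ) = 50·(0.944 + j0.64)/(1.06 − j0.64)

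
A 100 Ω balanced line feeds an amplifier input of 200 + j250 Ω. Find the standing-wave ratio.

Γ = (Z_L − Z_0)/(Z_L + Z_0) = (100 + j250)/(300 + j250)
|Γ| = 269/391 = 0.689
VSWR = (1 + |Γ|)/(1 − |Γ|) = 1.69/0.311

VSWR ≈ 5.44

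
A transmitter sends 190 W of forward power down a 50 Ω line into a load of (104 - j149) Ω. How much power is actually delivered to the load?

P_delivered ≈ 86.1 W

|Γ| = |(54 − j149)/(154 − j149)| = 0.74
|Γ|² = 0.547
P_refl = |Γ|²·P_inc = 104 W, P_del = (1 − |Γ|²)·P_inc = 86.1 W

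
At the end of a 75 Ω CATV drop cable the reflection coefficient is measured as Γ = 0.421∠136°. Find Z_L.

Z_L ≈ 34.6 + j24.6 Ω

Z_L = Z_0·(1 + Γ)/(1 − Γ) = 75·(0.697 + j0.292)/(1.3 − j0.292)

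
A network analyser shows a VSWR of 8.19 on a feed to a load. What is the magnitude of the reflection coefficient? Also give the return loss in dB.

|Γ| ≈ 0.782; return loss ≈ 2.13 dB

|Γ| = (S − 1)/(S + 1) = (8.19 − 1)/(8.19 + 1) = 7.19/9.19
RL = −20·log₁₀|Γ| = −20·log₁₀(0.782)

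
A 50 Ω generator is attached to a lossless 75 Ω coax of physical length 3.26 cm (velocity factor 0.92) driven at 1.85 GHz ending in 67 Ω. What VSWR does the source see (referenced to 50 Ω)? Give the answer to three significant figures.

λ = v/f = 0.92·c / 1.85 GHz = 0.149 m
βl = 2π·l/λ = 2π × 0.219 = 78.7°
tan(βl) = 4.99
Z_in = Z_0·(Z_L + jZ_0·tanβl)/(Z_0 + jZ_L·tanβl) = 83.1 + j3.62 Ω
Γ_s = (Z_in − Z_s)/(Z_in + Z_s) = (33.1 + j3.62)/(133 + j3.62), |Γ_s| = 0.25
VSWR = (1 + |Γ_s|)/(1 − |Γ_s|)

VSWR ≈ 1.67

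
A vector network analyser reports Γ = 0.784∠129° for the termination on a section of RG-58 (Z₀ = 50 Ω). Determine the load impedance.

Z_L = Z_0·(1 + Γ)/(1 − Γ) = 50·(0.507 + j0.609)/(1.49 − j0.609)

Z_L ≈ 7.41 + j23.4 Ω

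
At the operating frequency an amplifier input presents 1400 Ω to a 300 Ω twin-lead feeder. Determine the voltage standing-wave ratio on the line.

Γ = (1400 − 300)/(1400 + 300) = 0.647
VSWR = (1 + 0.647)/(1 − 0.647)

VSWR ≈ 4.67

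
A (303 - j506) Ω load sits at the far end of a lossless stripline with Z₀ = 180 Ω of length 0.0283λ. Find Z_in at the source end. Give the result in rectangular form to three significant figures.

Z_in ≈ 133 − j341 Ω

βl = 2π × 0.0283 = 10.2°
tan(βl) = tan(10.2°) = 0.18
Z_in = Z_0·(Z_L + jZ_0·tanβl)/(Z_0 + jZ_L·tanβl)
     = 180·(303 − j474)/(271 + j54.5)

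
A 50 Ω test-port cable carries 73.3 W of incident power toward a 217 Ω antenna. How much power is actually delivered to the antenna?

P_delivered ≈ 44.6 W

Γ = (217 − 50)/(217 + 50) = 0.625
|Γ|² = 0.391
P_refl = |Γ|²·P_inc = 28.7 W, P_del = (1 − |Γ|²)·P_inc = 44.6 W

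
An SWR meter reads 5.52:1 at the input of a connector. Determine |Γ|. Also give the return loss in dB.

|Γ| ≈ 0.693; return loss ≈ 3.18 dB

|Γ| = (S − 1)/(S + 1) = (5.52 − 1)/(5.52 + 1) = 4.52/6.52
RL = −20·log₁₀|Γ| = −20·log₁₀(0.693)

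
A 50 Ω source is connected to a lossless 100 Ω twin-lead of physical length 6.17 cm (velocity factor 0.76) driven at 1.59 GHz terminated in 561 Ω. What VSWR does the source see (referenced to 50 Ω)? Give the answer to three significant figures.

VSWR ≈ 9.74

λ = v/f = 0.76·c / 1.59 GHz = 0.143 m
βl = 2π·l/λ = 2π × 0.43 = 155°
tan(βl) = -0.468
Z_in = Z_0·(Z_L + jZ_0·tanβl)/(Z_0 + jZ_L·tanβl) = 86.5 + j181 Ω
Γ_s = (Z_in − Z_s)/(Z_in + Z_s) = (36.5 + j181)/(137 + j181), |Γ_s| = 0.814
VSWR = (1 + |Γ_s|)/(1 − |Γ_s|)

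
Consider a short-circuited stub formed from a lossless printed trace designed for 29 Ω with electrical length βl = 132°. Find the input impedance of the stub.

Z_in ≈ −j32.2 Ω

tan(βl) = -1.11
For a short-circuited stub, Z_in = jZ_0·tan(βl)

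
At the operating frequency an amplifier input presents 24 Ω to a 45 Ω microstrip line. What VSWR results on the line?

Γ = (24 − 45)/(24 + 45) = -0.304
VSWR = (1 + 0.304)/(1 − 0.304)

VSWR ≈ 1.88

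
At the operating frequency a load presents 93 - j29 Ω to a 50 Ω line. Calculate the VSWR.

VSWR ≈ 2.1

Γ = (Z_L − Z_0)/(Z_L + Z_0) = (43 − j29)/(143 − j29)
|Γ| = 51.9/146 = 0.355
VSWR = (1 + |Γ|)/(1 − |Γ|) = 1.36/0.645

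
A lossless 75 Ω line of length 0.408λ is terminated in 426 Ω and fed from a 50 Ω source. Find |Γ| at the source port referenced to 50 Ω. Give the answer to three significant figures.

|Γ| ≈ 0.754

βl = 2π × 0.408 = 147°
tan(βl) = -0.652
Z_in = Z_0·(Z_L + jZ_0·tanβl)/(Z_0 + jZ_L·tanβl) = 41.2 + j104 Ω
Γ_s = (Z_in − Z_s)/(Z_in + Z_s) = (-8.77 + j104)/(91.2 + j104), |Γ_s| = 0.754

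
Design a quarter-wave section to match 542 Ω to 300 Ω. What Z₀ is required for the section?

Z_qwt ≈ 403 Ω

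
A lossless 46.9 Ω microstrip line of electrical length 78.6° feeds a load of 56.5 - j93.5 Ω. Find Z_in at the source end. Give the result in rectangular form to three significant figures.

Z_in ≈ 9.38 + j7.63 Ω

tan(βl) = tan(78.6°) = 4.96
Z_in = Z_0·(Z_L + jZ_0·tanβl)/(Z_0 + jZ_L·tanβl)
     = 46.9·(56.5 + j139)/(511 + j280)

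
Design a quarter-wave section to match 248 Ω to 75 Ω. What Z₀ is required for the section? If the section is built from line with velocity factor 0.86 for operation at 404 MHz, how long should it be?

Z_qwt = √(Z_0·R_L) = √(75 × 248) = √18600
λ = 0.86·c/f = 0.639 m, so l = λ/4 = 0.16 m

Z_qwt ≈ 136 Ω; length ≈ 16 cm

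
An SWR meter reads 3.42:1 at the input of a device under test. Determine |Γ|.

|Γ| = (S − 1)/(S + 1) = (3.42 − 1)/(3.42 + 1) = 2.42/4.42

|Γ| ≈ 0.548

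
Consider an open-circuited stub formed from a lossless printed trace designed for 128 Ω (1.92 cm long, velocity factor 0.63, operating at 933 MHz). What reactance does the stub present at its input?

X_in ≈ -189 Ω (capacitive)

λ = v/f = 0.63·c / 933 MHz = 0.203 m
βl = 2π·l/λ = 2π × 0.0948 = 34.1°
tan(βl) = 0.678
For an open-circuited stub, Z_in = −jZ_0·cot(βl) = −jZ_0/tan(βl)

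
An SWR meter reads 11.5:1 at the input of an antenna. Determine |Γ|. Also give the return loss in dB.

|Γ| = (S − 1)/(S + 1) = (11.5 − 1)/(11.5 + 1) = 10.5/12.5
RL = −20·log₁₀|Γ| = −20·log₁₀(0.84)

|Γ| ≈ 0.84; return loss ≈ 1.51 dB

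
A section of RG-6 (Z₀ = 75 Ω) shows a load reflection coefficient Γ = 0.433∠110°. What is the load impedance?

Z_L ≈ 41.1 + j41.1 Ω

Z_L = Z_0·(1 + Γ)/(1 − Γ) = 75·(0.852 + j0.407)/(1.15 − j0.407)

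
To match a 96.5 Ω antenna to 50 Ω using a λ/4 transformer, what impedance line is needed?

Z_qwt = √(Z_0·R_L) = √(50 × 96.5) = √4825

Z_qwt ≈ 69.5 Ω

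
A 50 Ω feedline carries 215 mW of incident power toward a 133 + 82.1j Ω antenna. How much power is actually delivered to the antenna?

P_delivered ≈ 142 mW

|Γ| = |(83 + j82.1)/(183 + j82.1)| = 0.582
|Γ|² = 0.339
P_refl = |Γ|²·P_inc = 72.8 mW, P_del = (1 − |Γ|²)·P_inc = 142 mW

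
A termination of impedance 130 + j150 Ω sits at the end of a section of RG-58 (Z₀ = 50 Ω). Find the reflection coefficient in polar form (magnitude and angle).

Γ ≈ 0.726 ∠ 22.1°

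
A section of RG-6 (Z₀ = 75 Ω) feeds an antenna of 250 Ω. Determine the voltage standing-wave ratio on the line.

VSWR ≈ 3.33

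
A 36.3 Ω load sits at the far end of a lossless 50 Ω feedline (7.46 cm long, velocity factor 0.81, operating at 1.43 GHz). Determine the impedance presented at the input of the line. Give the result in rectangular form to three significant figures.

Z_in ≈ 38.9 − j8.78 Ω

λ = v/f = 0.81·c / 1.43 GHz = 0.17 m
βl = 2π·l/λ = 2π × 0.439 = 158°
tan(βl) = tan(158°) = -0.403
Z_in = Z_0·(Z_L + jZ_0·tanβl)/(Z_0 + jZ_L·tanβl)
     = 50·(36.3 − j20.2)/(50 − j14.6)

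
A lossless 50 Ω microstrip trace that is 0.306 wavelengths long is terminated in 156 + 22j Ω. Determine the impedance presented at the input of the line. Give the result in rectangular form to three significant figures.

βl = 2π × 0.306 = 110°
tan(βl) = tan(110°) = -2.72
Z_in = Z_0·(Z_L + jZ_0·tanβl)/(Z_0 + jZ_L·tanβl)
     = 50·(156 − j114)/(110 − j425)

Z_in ≈ 17 + j13.9 Ω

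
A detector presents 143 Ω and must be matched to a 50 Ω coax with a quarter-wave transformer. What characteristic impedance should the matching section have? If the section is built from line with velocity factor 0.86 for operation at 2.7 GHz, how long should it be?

Z_qwt ≈ 84.6 Ω; length ≈ 2.39 cm

Z_qwt = √(Z_0·R_L) = √(50 × 143) = √7150
λ = 0.86·c/f = 0.0956 m, so l = λ/4 = 0.0239 m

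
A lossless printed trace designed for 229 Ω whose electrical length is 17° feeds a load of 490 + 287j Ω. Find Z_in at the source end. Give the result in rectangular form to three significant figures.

Z_in ≈ 663 − j124 Ω

tan(βl) = tan(17°) = 0.306
Z_in = Z_0·(Z_L + jZ_0·tanβl)/(Z_0 + jZ_L·tanβl)
     = 229·(490 + j357)/(141 + j150)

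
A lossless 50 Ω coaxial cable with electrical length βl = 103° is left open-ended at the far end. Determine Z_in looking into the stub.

Z_in ≈ +j11.5 Ω

tan(βl) = -4.33
For an open-ended stub, Z_in = −jZ_0·cot(βl) = −jZ_0/tan(βl)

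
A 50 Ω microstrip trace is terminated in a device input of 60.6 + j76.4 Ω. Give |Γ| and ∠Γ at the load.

Γ ≈ 0.574 ∠ 47.5°

Γ = (Z_L − Z_0)/(Z_L + Z_0) = (10.6 + j76.4)/(110.6 + j76.4)
|Γ| = 77.1/134 = 0.574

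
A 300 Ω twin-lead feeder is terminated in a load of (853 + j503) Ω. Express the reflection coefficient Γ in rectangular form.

Γ ≈ 0.563 + j0.191

Γ = (Z_L − Z_0)/(Z_L + Z_0) = (553 + j503)/(1153 + j503)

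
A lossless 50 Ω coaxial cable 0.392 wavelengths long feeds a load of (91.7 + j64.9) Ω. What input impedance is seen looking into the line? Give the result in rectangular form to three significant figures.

βl = 2π × 0.392 = 141°
tan(βl) = tan(141°) = -0.806
Z_in = Z_0·(Z_L + jZ_0·tanβl)/(Z_0 + jZ_L·tanβl)
     = 50·(91.7 + j24.6)/(102 − j73.9)

Z_in ≈ 23.7 + j29.2 Ω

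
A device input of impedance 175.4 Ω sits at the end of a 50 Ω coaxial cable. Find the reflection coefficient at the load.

Γ = (Z_L − Z_0)/(Z_L + Z_0) = (175.4 − 50)/(175.4 + 50) = 125.4/225.4

Γ = 0.556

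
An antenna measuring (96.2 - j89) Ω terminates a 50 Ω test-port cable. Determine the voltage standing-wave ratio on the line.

VSWR ≈ 3.83

Γ = (Z_L − Z_0)/(Z_L + Z_0) = (46.2 − j89)/(146.2 − j89)
|Γ| = 100/171 = 0.586
VSWR = (1 + |Γ|)/(1 − |Γ|) = 1.59/0.414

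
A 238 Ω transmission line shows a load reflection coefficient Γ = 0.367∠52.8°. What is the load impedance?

Z_L = Z_0·(1 + Γ)/(1 − Γ) = 238·(1.22 + j0.292)/(0.778 − j0.292)

Z_L ≈ 298 + j201 Ω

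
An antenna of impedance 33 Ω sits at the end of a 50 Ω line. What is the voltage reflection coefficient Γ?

Γ = -0.205

Γ = (Z_L − Z_0)/(Z_L + Z_0) = (33 − 50)/(33 + 50) = -17/83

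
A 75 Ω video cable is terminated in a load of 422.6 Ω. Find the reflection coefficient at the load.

Γ = (Z_L − Z_0)/(Z_L + Z_0) = (422.6 − 75)/(422.6 + 75) = 347.6/497.6

Γ = 0.699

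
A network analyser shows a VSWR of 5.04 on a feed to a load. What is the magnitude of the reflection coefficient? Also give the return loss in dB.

|Γ| = (S − 1)/(S + 1) = (5.04 − 1)/(5.04 + 1) = 4.04/6.04
RL = −20·log₁₀|Γ| = −20·log₁₀(0.669)

|Γ| ≈ 0.669; return loss ≈ 3.49 dB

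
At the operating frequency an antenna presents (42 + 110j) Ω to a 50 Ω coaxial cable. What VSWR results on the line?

VSWR ≈ 7.66

Γ = (Z_L − Z_0)/(Z_L + Z_0) = (-8 + j110)/(92 + j110)
|Γ| = 110/143 = 0.769
VSWR = (1 + |Γ|)/(1 − |Γ|) = 1.77/0.231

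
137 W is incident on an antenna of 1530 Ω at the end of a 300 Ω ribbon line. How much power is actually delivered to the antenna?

Γ = (1530 − 300)/(1530 + 300) = 0.672
|Γ|² = 0.452
P_refl = |Γ|²·P_inc = 61.9 W, P_del = (1 − |Γ|²)·P_inc = 75.1 W

P_delivered ≈ 75.1 W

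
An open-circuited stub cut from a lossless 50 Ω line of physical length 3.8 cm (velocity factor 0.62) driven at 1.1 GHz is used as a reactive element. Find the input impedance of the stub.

Z_in ≈ −j8.01 Ω

λ = v/f = 0.62·c / 1.1 GHz = 0.169 m
βl = 2π·l/λ = 2π × 0.225 = 80.9°
tan(βl) = 6.25
For an open-circuited stub, Z_in = −jZ_0·cot(βl) = −jZ_0/tan(βl)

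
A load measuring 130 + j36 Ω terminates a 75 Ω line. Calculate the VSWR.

VSWR ≈ 1.92

Γ = (Z_L − Z_0)/(Z_L + Z_0) = (55 + j36)/(205 + j36)
|Γ| = 65.7/208 = 0.316
VSWR = (1 + |Γ|)/(1 − |Γ|) = 1.32/0.684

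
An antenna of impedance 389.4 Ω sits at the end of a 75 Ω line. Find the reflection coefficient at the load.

Γ = (Z_L − Z_0)/(Z_L + Z_0) = (389.4 − 75)/(389.4 + 75) = 314.4/464.4

Γ = 0.677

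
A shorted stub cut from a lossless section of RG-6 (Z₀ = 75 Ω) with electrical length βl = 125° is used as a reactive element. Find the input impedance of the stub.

Z_in ≈ −j107 Ω

tan(βl) = -1.43
For a shorted stub, Z_in = jZ_0·tan(βl)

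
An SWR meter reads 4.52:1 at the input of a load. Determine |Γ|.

|Γ| = (S − 1)/(S + 1) = (4.52 − 1)/(4.52 + 1) = 3.52/5.52

|Γ| ≈ 0.638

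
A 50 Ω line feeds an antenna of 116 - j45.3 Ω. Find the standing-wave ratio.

Γ = (Z_L − Z_0)/(Z_L + Z_0) = (66 − j45.3)/(166 − j45.3)
|Γ| = 80.1/172 = 0.465
VSWR = (1 + |Γ|)/(1 − |Γ|) = 1.47/0.535

VSWR ≈ 2.74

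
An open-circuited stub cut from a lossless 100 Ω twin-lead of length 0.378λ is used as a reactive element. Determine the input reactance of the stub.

X_in ≈ 104 Ω (inductive)

βl = 2π × 0.378 = 136°
tan(βl) = -0.963
For an open-circuited stub, Z_in = −jZ_0·cot(βl) = −jZ_0/tan(βl)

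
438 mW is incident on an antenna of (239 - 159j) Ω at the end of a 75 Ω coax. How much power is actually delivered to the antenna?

|Γ| = |(164 − j159)/(314 − j159)| = 0.649
|Γ|² = 0.421
P_refl = |Γ|²·P_inc = 184 mW, P_del = (1 − |Γ|²)·P_inc = 254 mW

P_delivered ≈ 254 mW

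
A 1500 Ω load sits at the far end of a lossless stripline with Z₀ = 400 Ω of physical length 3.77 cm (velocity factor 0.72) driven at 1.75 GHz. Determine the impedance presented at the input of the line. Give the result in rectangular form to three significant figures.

λ = v/f = 0.72·c / 1.75 GHz = 0.123 m
βl = 2π·l/λ = 2π × 0.305 = 110°
tan(βl) = tan(110°) = -2.75
Z_in = Z_0·(Z_L + jZ_0·tanβl)/(Z_0 + jZ_L·tanβl)
     = 400·(1500 − j1100)/(400 − j4130)

Z_in ≈ 120 + j134 Ω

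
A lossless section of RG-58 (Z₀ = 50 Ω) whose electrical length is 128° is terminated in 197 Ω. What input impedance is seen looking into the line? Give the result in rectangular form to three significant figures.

Z_in ≈ 19.7 + j35.2 Ω

tan(βl) = tan(128°) = -1.28
Z_in = Z_0·(Z_L + jZ_0·tanβl)/(Z_0 + jZ_L·tanβl)
     = 50·(197 − j64)/(50 − j252)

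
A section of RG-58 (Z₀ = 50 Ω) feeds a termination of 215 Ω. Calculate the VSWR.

VSWR ≈ 4.3

Γ = (215 − 50)/(215 + 50) = 0.623
VSWR = (1 + 0.623)/(1 − 0.623)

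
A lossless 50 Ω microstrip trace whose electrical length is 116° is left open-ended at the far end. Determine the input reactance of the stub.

X_in ≈ 24.4 Ω (inductive)

tan(βl) = -2.05
For an open-ended stub, Z_in = −jZ_0·cot(βl) = −jZ_0/tan(βl)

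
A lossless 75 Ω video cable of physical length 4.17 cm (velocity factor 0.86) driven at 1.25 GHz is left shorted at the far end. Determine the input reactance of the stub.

λ = v/f = 0.86·c / 1.25 GHz = 0.206 m
βl = 2π·l/λ = 2π × 0.202 = 72.7°
tan(βl) = 3.22
For a shorted stub, Z_in = jZ_0·tan(βl)

X_in ≈ 241 Ω (inductive)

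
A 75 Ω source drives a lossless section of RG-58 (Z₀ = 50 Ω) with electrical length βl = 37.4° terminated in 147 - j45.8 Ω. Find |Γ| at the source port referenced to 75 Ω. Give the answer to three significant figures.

tan(βl) = 0.765
Z_in = Z_0·(Z_L + jZ_0·tanβl)/(Z_0 + jZ_L·tanβl) = 29.3 − j43.2 Ω
Γ_s = (Z_in − Z_s)/(Z_in + Z_s) = (-45.7 − j43.2)/(104 − j43.2), |Γ_s| = 0.557

|Γ| ≈ 0.557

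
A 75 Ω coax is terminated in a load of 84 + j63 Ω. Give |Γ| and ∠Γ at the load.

Γ ≈ 0.372 ∠ 60.3°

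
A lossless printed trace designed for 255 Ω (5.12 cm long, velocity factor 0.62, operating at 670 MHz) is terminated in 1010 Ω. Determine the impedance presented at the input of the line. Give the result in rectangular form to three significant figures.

Z_in ≈ 75.8 − j103 Ω

λ = v/f = 0.62·c / 670 MHz = 0.278 m
βl = 2π·l/λ = 2π × 0.184 = 66.4°
tan(βl) = tan(66.4°) = 2.29
Z_in = Z_0·(Z_L + jZ_0·tanβl)/(Z_0 + jZ_L·tanβl)
     = 255·(1010 + j584)/(255 + j2310)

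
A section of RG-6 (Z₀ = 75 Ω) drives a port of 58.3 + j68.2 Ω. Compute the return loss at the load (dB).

RL ≈ 6.58 dB

Γ = (-16.7 + j68.2)/(133.3 + j68.2), |Γ| = 0.469
RL = −20·log₁₀|Γ| = −20·log₁₀(0.469)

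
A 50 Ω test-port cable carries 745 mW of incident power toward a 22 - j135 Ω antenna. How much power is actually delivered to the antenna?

|Γ| = |(-28 − j135)/(72 − j135)| = 0.901
|Γ|² = 0.812
P_refl = |Γ|²·P_inc = 605 mW, P_del = (1 − |Γ|²)·P_inc = 140 mW

P_delivered ≈ 140 mW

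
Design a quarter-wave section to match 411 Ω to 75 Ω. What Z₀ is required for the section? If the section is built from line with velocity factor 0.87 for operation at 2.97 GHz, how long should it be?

Z_qwt ≈ 176 Ω; length ≈ 2.2 cm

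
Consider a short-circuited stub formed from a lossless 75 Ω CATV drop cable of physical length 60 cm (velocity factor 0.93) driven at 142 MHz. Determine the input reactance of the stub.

X_in ≈ -207 Ω (capacitive)

λ = v/f = 0.93·c / 142 MHz = 1.96 m
βl = 2π·l/λ = 2π × 0.305 = 110°
tan(βl) = -2.76
For a short-circuited stub, Z_in = jZ_0·tan(βl)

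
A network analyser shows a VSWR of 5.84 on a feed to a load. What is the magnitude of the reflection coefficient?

|Γ| = (S − 1)/(S + 1) = (5.84 − 1)/(5.84 + 1) = 4.84/6.84

|Γ| ≈ 0.708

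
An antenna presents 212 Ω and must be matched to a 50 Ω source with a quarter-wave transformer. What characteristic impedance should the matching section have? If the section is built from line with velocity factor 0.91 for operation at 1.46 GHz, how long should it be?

Z_qwt = √(Z_0·R_L) = √(50 × 212) = √10600
λ = 0.91·c/f = 0.187 m, so l = λ/4 = 0.0467 m

Z_qwt ≈ 103 Ω; length ≈ 4.67 cm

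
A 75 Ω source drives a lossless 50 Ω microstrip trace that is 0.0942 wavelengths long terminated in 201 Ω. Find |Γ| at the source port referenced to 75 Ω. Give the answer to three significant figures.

|Γ| ≈ 0.58

βl = 2π × 0.0942 = 33.9°
tan(βl) = 0.672
Z_in = Z_0·(Z_L + jZ_0·tanβl)/(Z_0 + jZ_L·tanβl) = 35.1 − j61.4 Ω
Γ_s = (Z_in − Z_s)/(Z_in + Z_s) = (-39.9 − j61.4)/(110 − j61.4), |Γ_s| = 0.58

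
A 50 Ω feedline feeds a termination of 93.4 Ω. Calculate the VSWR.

VSWR ≈ 1.87

For a purely resistive load, VSWR = R_L/Z_0 or Z_0/R_L (whichever > 1) = 93.4/50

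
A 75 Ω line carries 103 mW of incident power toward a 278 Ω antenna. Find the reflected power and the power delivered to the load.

Γ = (278 − 75)/(278 + 75) = 0.575
|Γ|² = 0.331
P_refl = |Γ|²·P_inc = 34.1 mW, P_del = (1 − |Γ|²)·P_inc = 68.9 mW

P_reflected ≈ 34.1 mW; P_delivered ≈ 68.9 mW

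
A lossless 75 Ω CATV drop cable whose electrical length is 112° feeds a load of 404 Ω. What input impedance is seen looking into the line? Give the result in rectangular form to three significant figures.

tan(βl) = tan(112°) = -2.48
Z_in = Z_0·(Z_L + jZ_0·tanβl)/(Z_0 + jZ_L·tanβl)
     = 75·(404 − j186)/(75 − j1000)

Z_in ≈ 16.1 + j29.1 Ω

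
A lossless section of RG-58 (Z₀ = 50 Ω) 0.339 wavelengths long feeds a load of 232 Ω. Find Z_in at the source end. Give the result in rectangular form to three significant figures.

Z_in ≈ 14.7 + j29.3 Ω

βl = 2π × 0.339 = 122°
tan(βl) = tan(122°) = -1.6
Z_in = Z_0·(Z_L + jZ_0·tanβl)/(Z_0 + jZ_L·tanβl)
     = 50·(232 − j79.9)/(50 − j371)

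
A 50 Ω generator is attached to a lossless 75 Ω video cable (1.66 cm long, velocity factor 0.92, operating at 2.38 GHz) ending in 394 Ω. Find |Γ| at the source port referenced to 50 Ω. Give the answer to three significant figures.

|Γ| ≈ 0.679

λ = v/f = 0.92·c / 2.38 GHz = 0.116 m
βl = 2π·l/λ = 2π × 0.143 = 51.5°
tan(βl) = 1.26
Z_in = Z_0·(Z_L + jZ_0·tanβl)/(Z_0 + jZ_L·tanβl) = 22.8 − j56.1 Ω
Γ_s = (Z_in − Z_s)/(Z_in + Z_s) = (-27.2 − j56.1)/(72.8 − j56.1), |Γ_s| = 0.679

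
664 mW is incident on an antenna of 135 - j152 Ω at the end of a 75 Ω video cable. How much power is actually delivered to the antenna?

|Γ| = |(60 − j152)/(210 − j152)| = 0.63
|Γ|² = 0.397
P_refl = |Γ|²·P_inc = 264 mW, P_del = (1 − |Γ|²)·P_inc = 400 mW

P_delivered ≈ 400 mW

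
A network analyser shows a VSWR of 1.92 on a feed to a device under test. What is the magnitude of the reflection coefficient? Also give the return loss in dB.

|Γ| = (S − 1)/(S + 1) = (1.92 − 1)/(1.92 + 1) = 0.92/2.92
RL = −20·log₁₀|Γ| = −20·log₁₀(0.315)

|Γ| ≈ 0.315; return loss ≈ 10 dB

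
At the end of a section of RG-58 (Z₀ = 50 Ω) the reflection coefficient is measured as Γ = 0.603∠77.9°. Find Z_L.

Z_L ≈ 28.6 + j53.1 Ω

Z_L = Z_0·(1 + Γ)/(1 − Γ) = 50·(1.13 + j0.59)/(0.874 − j0.59)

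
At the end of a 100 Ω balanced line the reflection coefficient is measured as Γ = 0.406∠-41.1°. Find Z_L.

Z_L ≈ 151 − j96.5 Ω

Z_L = Z_0·(1 + Γ)/(1 − Γ) = 100·(1.31 − j0.267)/(0.694 + j0.267)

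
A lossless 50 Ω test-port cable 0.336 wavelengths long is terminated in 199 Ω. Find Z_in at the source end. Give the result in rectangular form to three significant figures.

βl = 2π × 0.336 = 121°
tan(βl) = tan(121°) = -1.67
Z_in = Z_0·(Z_L + jZ_0·tanβl)/(Z_0 + jZ_L·tanβl)
     = 50·(199 − j83.3)/(50 − j332)

Z_in ≈ 16.7 + j27.5 Ω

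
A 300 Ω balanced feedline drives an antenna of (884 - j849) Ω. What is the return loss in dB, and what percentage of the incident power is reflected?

RL ≈ 3.01 dB; 50% of incident power reflected

Γ = (584 − j849)/(1184 − j849), |Γ| = 0.707
RL = −20·log₁₀(0.707) = 3.01 dB
P_refl/P_inc = |Γ|² = 0.5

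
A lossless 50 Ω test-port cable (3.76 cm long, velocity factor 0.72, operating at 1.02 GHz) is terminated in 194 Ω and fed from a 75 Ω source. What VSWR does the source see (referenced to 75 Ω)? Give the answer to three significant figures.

λ = v/f = 0.72·c / 1.02 GHz = 0.212 m
βl = 2π·l/λ = 2π × 0.178 = 63.9°
tan(βl) = 2.04
Z_in = Z_0·(Z_L + jZ_0·tanβl)/(Z_0 + jZ_L·tanβl) = 15.7 − j22.5 Ω
Γ_s = (Z_in − Z_s)/(Z_in + Z_s) = (-59.3 − j22.5)/(90.7 − j22.5), |Γ_s| = 0.678
VSWR = (1 + |Γ_s|)/(1 − |Γ_s|)

VSWR ≈ 5.22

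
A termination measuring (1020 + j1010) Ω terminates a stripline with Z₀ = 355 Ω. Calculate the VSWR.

Γ = (Z_L − Z_0)/(Z_L + Z_0) = (665 + j1010)/(1375 + j1010)
|Γ| = 1210/1710 = 0.709
VSWR = (1 + |Γ|)/(1 − |Γ|) = 1.71/0.291

VSWR ≈ 5.87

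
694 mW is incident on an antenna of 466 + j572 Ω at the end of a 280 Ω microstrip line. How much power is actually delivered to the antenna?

|Γ| = |(186 + j572)/(746 + j572)| = 0.64
|Γ|² = 0.409
P_refl = |Γ|²·P_inc = 284 mW, P_del = (1 − |Γ|²)·P_inc = 410 mW

P_delivered ≈ 410 mW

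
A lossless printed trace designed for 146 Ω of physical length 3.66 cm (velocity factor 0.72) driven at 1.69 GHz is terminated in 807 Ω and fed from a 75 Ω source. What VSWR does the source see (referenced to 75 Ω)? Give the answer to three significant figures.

λ = v/f = 0.72·c / 1.69 GHz = 0.128 m
βl = 2π·l/λ = 2π × 0.286 = 103°
tan(βl) = -4.3
Z_in = Z_0·(Z_L + jZ_0·tanβl)/(Z_0 + jZ_L·tanβl) = 27.8 + j32.8 Ω
Γ_s = (Z_in − Z_s)/(Z_in + Z_s) = (-47.2 + j32.8)/(103 + j32.8), |Γ_s| = 0.533
VSWR = (1 + |Γ_s|)/(1 − |Γ_s|)

VSWR ≈ 3.28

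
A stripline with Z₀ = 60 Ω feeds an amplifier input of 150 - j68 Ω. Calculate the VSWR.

VSWR ≈ 3.09

Γ = (Z_L − Z_0)/(Z_L + Z_0) = (90 − j68)/(210 − j68)
|Γ| = 113/221 = 0.511
VSWR = (1 + |Γ|)/(1 − |Γ|) = 1.51/0.489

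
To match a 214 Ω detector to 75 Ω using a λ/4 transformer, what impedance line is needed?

Z_qwt ≈ 127 Ω

Z_qwt = √(Z_0·R_L) = √(75 × 214) = √16050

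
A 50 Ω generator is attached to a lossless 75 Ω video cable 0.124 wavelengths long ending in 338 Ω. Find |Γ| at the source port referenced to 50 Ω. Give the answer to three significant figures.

|Γ| ≈ 0.663

βl = 2π × 0.124 = 44.6°
tan(βl) = 0.988
Z_in = Z_0·(Z_L + jZ_0·tanβl)/(Z_0 + jZ_L·tanβl) = 32.1 − j68.7 Ω
Γ_s = (Z_in − Z_s)/(Z_in + Z_s) = (-17.9 − j68.7)/(82.1 − j68.7), |Γ_s| = 0.663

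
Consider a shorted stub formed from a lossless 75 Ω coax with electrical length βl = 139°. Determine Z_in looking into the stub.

tan(βl) = -0.869
For a shorted stub, Z_in = jZ_0·tan(βl)

Z_in ≈ −j65.2 Ω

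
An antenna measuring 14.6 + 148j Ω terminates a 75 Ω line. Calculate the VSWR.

VSWR ≈ 25.3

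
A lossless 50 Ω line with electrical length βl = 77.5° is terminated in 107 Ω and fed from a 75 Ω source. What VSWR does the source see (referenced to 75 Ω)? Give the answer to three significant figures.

tan(βl) = 4.51
Z_in = Z_0·(Z_L + jZ_0·tanβl)/(Z_0 + jZ_L·tanβl) = 24.3 − j8.57 Ω
Γ_s = (Z_in − Z_s)/(Z_in + Z_s) = (-50.7 − j8.57)/(99.3 − j8.57), |Γ_s| = 0.517
VSWR = (1 + |Γ_s|)/(1 − |Γ_s|)

VSWR ≈ 3.14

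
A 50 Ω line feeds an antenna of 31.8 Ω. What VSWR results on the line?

For a purely resistive load, VSWR = R_L/Z_0 or Z_0/R_L (whichever > 1) = 50/31.8

VSWR ≈ 1.57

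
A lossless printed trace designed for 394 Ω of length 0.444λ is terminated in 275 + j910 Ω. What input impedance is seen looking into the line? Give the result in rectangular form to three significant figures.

βl = 2π × 0.444 = 160°
tan(βl) = tan(160°) = -0.367
Z_in = Z_0·(Z_L + jZ_0·tanβl)/(Z_0 + jZ_L·tanβl)
     = 394·(275 + j765)/(728 − j101)

Z_in ≈ 89.7 + j427 Ω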